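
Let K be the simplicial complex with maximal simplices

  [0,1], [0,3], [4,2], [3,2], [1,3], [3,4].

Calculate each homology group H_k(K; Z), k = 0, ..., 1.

We work with the vertex ordering 0 < 1 < 2 < 3 < 4. The simplices of K, each written with vertices in increasing order, are:

  0-simplices (5): [0], [1], [2], [3], [4]
  1-simplices (6): [0,1], [0,3], [1,3], [2,3], [2,4], [3,4]

so the chain groups are C_0 ≅ Z^5, C_1 ≅ Z^6.

The boundary map ∂_1: C_1 → C_0 is given by ∂[p,q] = [q] − [p].
As a 5×6 matrix over Z this has rank 4, with invariant factors (1,1,1,1).

Reading off H_k = ker ∂_k / im ∂_{k+1}:

  H_0: rank C_0 − rank ∂_1 = 5 − 4 = 1, and the invariant factors of ∂_1 are all 1, so H_0 = Z.
  H_1: rank ker ∂_1 − rank ∂_2 = (6 − 4) − 0 = 2, and there is no ∂_2, so H_1 = Z^2.

(K is a triangulation of a wedge of 2 circles.)

H_0 = Z,  H_1 = Z^2.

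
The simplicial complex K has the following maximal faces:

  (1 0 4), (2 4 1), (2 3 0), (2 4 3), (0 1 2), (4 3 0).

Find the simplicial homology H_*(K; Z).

H_0 ≅ Z,  H_1 = 0,  H_2 ≅ Z.

K has 5 vertices, 9 edges, 6 triangles.
rank ∂_0 = 0, rank ∂_1 = 4 ⇒ b_0 = 5 − 0 − 4 = 1; all invariant factors of ∂_1 are 1 so no torsion. So H_0 = Z.
rank ∂_1 = 4, rank ∂_2 = 5 ⇒ b_1 = 9 − 4 − 5 = 0; all invariant factors of ∂_2 are 1 so no torsion. So H_1 = 0.
rank ∂_2 = 5, rank ∂_3 = 0 ⇒ b_2 = 6 − 5 − 0 = 1. So H_2 = Z.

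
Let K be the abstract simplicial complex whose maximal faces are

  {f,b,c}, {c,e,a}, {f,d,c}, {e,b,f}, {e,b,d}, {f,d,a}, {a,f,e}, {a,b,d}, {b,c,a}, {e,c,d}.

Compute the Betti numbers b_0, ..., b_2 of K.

b_0 = 1, b_1 = 0, b_2 = 0.

K has 6 vertices, 15 edges, 10 triangles.
rank ∂_0 = 0, rank ∂_1 = 5 ⇒ b_0 = 6 − 0 − 5 = 1; all invariant factors of ∂_1 are 1 so no torsion. So H_0 = Z.
rank ∂_1 = 5, rank ∂_2 = 10 ⇒ b_1 = 15 − 5 − 10 = 0; ∂_2 has invariant factor(s) [2] giving torsion. So H_1 = Z/2Z.
rank ∂_2 = 10, rank ∂_3 = 0 ⇒ b_2 = 10 − 10 − 0 = 0. So H_2 = 0.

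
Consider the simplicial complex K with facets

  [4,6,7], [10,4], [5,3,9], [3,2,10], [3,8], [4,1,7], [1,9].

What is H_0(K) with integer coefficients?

H_0 = Z.

Fix the vertex order 1 < 2 < 3 < 4 < 5 < 6 < 7 < 8 < 9 < 10 and write every simplex with vertices in increasing order. Then dim K = 2 and the simplices of K are:

  0-simplices (10): [1], [2], [3], [4], [5], [6], [7], [8], [9], [10]
  1-simplices (14): [1,4], [1,7], [1,9], [2,3], [2,10], [3,5], [3,8], [3,9], [3,10], [4,6], [4,7], [4,10], [5,9], [6,7]
  2-simplices (4): [1,4,7], [2,3,10], [3,5,9], [4,6,7]

Hence C_0 ≅ Z^10, C_1 ≅ Z^14, C_2 ≅ Z^4.

Boundary ∂_1: C_1 → C_0 maps an edge to its endpoints' difference, ∂[p,q] = q − p.
The resulting 10×14 matrix has rank 9, and its Smith normal form has invariant factors (1,1,1,1,1,1,1,1,1).

Boundary ∂_2: C_2 → C_1 sends each 2-simplex [p,q,r] to [q,r] − [p,r] + [p,q]. For instance
  ∂[4,6,7] = [6,7] − [4,7] + [4,6],
  ∂[3,5,9] = [5,9] − [3,9] + [3,5].
The 14×4 boundary matrix has rank 4 and Smith normal form diag(1,1,1,1).

Now H_k = ker ∂_k / im ∂_{k+1}, so:

  H_0: rank C_0 − rank ∂_1 = 10 − 9 = 1, and the invariant factors of ∂_1 are all 1, so H_0 = Z.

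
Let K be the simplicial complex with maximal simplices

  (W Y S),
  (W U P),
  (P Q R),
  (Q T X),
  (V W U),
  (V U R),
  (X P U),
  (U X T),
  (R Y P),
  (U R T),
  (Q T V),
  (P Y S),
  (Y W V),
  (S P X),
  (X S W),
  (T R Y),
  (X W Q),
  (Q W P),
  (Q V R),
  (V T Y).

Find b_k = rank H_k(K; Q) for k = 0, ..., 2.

Take the total order P < Q < R < S < T < U < V < W < X < Y on the vertex set. Then K (dimension 2) consists of the simplices:

  0-simplices (10): P, Q, R, S, T, U, V, W, X, Y
  1-simplices (30): PQ, PR, PS, PU, PW, PX, PY, QR, QT, QV, QW, QX, RT, RU, RV, RY, SW, SX, SY, TU, TV, TX, TY, UV, UW, UX, VW, VY, WX, WY
  2-simplices (20): PQR, PQW, PRY, PSX, PSY, PUW, PUX, QRV, QTV, QTX, QWX, RTU, RTY, RUV, SWX, SWY, TUX, TVY, UVW, VWY

so the chain groups are C_0 ≅ Z^10, C_1 ≅ Z^30, C_2 ≅ Z^20.

The boundary map ∂_1: C_1 → C_0 maps an edge to its endpoints' difference, ∂[p,q] = q − p.
This gives a 10×30 integer matrix of rank 9; reducing to Smith normal form yields diagonal entries (1,1,1,1,1,1,1,1,1).

∂_2: C_2 → C_1 acts by ∂[p,q,r] = [q,r] − [p,r] + [p,q]. For instance
  ∂PSX = SX − PX + PS,
  ∂TVY = VY − TY + TV.
The resulting 30×20 matrix has rank 20, and its Smith normal form has invariant factors (1,1,1,1,1,1,1,1,1,1,1,1,1,1,1,1,1,1,1,2).

Reading off H_k = ker ∂_k / im ∂_{k+1}:

  H_0: rank C_0 − rank ∂_1 = 10 − 9 = 1, and the invariant factors of ∂_1 are all 1, so H_0 = Z.
  H_1: rank ker ∂_1 − rank ∂_2 = (30 − 9) − 20 = 1, and ∂_2 has invariant factor 2 > 1, so H_1 = Z ⊕ Z/2Z.
  H_2: rank ker ∂_2 − rank ∂_3 = (20 − 20) − 0 = 0, and there is no ∂_3, so H_2 = 0.

Hence the Betti numbers are b_0 = 1, b_1 = 1, b_2 = 0.

b_0 = 1, b_1 = 1, b_2 = 0.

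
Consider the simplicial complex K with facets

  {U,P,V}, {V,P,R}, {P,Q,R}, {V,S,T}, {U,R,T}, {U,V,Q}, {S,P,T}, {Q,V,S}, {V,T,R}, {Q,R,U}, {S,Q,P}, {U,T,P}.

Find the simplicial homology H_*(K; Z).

Take the total order P < Q < R < S < T < U < V on the vertex set. Then K (dimension 2) consists of the simplices:

  0-simplices (7): P, Q, R, S, T, U, V
  1-simplices (18): PQ, PR, PS, PT, PU, PV, QR, QS, QU, QV, RT, RU, RV, ST, SV, TU, TV, UV
  2-simplices (12): PQR, PQS, PRV, PST, PTU, PUV, QRU, QSV, QUV, RTU, RTV, STV

Hence C_0 ≅ Z^7, C_1 ≅ Z^18, C_2 ≅ Z^12.

The boundary map ∂_1: C_1 → C_0 is given by ∂[p,q] = [q] − [p].
The 7×18 boundary matrix has rank 6 and Smith normal form diag(1,1,1,1,1,1).

Boundary ∂_2: C_2 → C_1 maps a triangle to the signed sum of its edges. For instance
  ∂PQS = QS − PS + PQ,
  ∂RTV = TV − RV + RT.
The resulting 18×12 matrix has rank 12, and its Smith normal form has invariant factors (1,1,1,1,1,1,1,1,1,1,1,2).

Now H_k = ker ∂_k / im ∂_{k+1}, so:

  H_0: rank C_0 − rank ∂_1 = 7 − 6 = 1, and the invariant factors of ∂_1 are all 1, so H_0 = Z.
  H_1: rank ker ∂_1 − rank ∂_2 = (18 − 6) − 12 = 0, and ∂_2 has invariant factor 2 > 1, so H_1 = Z/2.
  H_2: rank ker ∂_2 − rank ∂_3 = (12 − 12) − 0 = 0, and there is no ∂_3, so H_2 = 0.

(K is a triangulation of the real projective plane RP^2.)

H_0 ≅ Z,  H_1 ≅ Z/2,  H_2 = 0.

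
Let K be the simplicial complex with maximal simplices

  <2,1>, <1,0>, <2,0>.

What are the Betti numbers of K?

b_0 = 1, b_1 = 1.

Order the vertices as 0 < 1 < 2. Listing each simplex with vertices in this order, K has dimension 1 with simplices:

  0-simplices (3): [0], [1], [2]
  1-simplices (3): [0,1], [0,2], [1,2]

giving chain groups C_0 ≅ Z^3, C_1 ≅ Z^3.

The boundary map ∂_1: C_1 → C_0 maps an edge to its endpoints' difference, ∂[p,q] = q − p.
This gives a 3×3 integer matrix of rank 2; reducing to Smith normal form yields diagonal entries (1,1).

Computing H_k = (kernel of ∂_k) / (image of ∂_{k+1}):

  H_0: rank C_0 − rank ∂_1 = 3 − 2 = 1, and the invariant factors of ∂_1 are all 1, so H_0 ≅ Z.
  H_1: rank ker ∂_1 − rank ∂_2 = (3 − 2) − 0 = 1, and there is no ∂_2, so H_1 ≅ Z.

As a check, the Euler characteristic is 3 − 3 = 0, which agrees with 1 − 1 = 0.
(K is a triangulation of the circle S^1.)

Hence the Betti numbers are b_0 = 1, b_1 = 1.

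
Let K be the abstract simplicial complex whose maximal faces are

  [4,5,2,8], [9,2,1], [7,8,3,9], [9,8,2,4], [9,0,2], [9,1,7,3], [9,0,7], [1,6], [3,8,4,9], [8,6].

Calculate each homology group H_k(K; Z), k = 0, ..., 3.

Take the total order 0 < 1 < 2 < 3 < 4 < 5 < 6 < 7 < 8 < 9 on the vertex set. Then K (dimension 3) consists of the simplices:

  0-simplices (10): [0], [1], [2], [3], [4], [5], [6], [7], [8], [9]
  1-simplices (24): (24 of them)
  2-simplices (19): (19 of them)
  3-simplices (5): [1,3,7,9], [2,4,5,8], [2,4,8,9], [3,4,8,9], [3,7,8,9]

giving chain groups C_0 ≅ Z^10, C_1 ≅ Z^24, C_2 ≅ Z^19, C_3 ≅ Z^5.

Boundary ∂_1: C_1 → C_0 is given by ∂[p,q] = [q] − [p].
As a 10×24 matrix over Z this has rank 9, with invariant factors (1,1,1,1,1,1,1,1,1).

The boundary map ∂_2: C_2 → C_1 acts by ∂[p,q,r] = [q,r] − [p,r] + [p,q]. For instance
  ∂[2,4,8] = [4,8] − [2,8] + [2,4],
  ∂[7,8,9] = [8,9] − [7,9] + [7,8].
The resulting 24×19 matrix has rank 14, and its Smith normal form has invariant factors (1,1,1,1,1,1,1,1,1,1,1,1,1,1).

The boundary map ∂_3: C_3 → C_2 sends each 3-simplex σ to the alternating sum Σ_i (−1)^i (σ with its i-th vertex removed). For instance
  ∂[2,4,8,9] = [4,8,9] − [2,8,9] + [2,4,9] − [2,4,8],
  ∂[1,3,7,9] = [3,7,9] − [1,7,9] + [1,3,9] − [1,3,7].
This gives a 19×5 integer matrix of rank 5; reducing to Smith normal form yields diagonal entries (1,1,1,1,1).

Computing H_k = (kernel of ∂_k) / (image of ∂_{k+1}):

  H_0: rank C_0 − rank ∂_1 = 10 − 9 = 1, and the invariant factors of ∂_1 are all 1, so H_0 ≅ Z.
  H_1: rank ker ∂_1 − rank ∂_2 = (24 − 9) − 14 = 1, and the invariant factors of ∂_2 are all 1, so H_1 ≅ Z.
  H_2: rank ker ∂_2 − rank ∂_3 = (19 − 14) − 5 = 0, and the invariant factors of ∂_3 are all 1, so H_2 ≅ 0.
  H_3: rank ker ∂_3 − rank ∂_4 = (5 − 5) − 0 = 0, and there is no ∂_4, so H_3 ≅ 0.

H_0 ≅ Z,  H_1 ≅ Z,  H_2 = 0,  H_3 = 0.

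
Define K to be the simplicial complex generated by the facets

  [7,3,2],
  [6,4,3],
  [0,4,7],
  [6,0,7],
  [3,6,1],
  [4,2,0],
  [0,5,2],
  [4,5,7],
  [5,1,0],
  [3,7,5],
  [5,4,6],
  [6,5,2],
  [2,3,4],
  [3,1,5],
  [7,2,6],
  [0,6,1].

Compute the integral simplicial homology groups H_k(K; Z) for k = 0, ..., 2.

Order the vertices as 0 < 1 < 2 < 3 < 4 < 5 < 6 < 7. Listing each simplex with vertices in this order, K has dimension 2 with simplices:

  0-simplices (8): [0], [1], [2], [3], [4], [5], [6], [7]
  1-simplices (24): (24 of them)
  2-simplices (16): [0,1,5], [0,1,6], [0,2,4], [0,2,5], [0,4,7], [0,6,7], [1,3,5], [1,3,6], [2,3,4], [2,3,7], [2,5,6], [2,6,7], [3,4,6], [3,5,7], [4,5,6], [4,5,7]

so the chain groups are C_0 ≅ Z^8, C_1 ≅ Z^24, C_2 ≅ Z^16.

∂_1: C_1 → C_0 maps an edge to its endpoints' difference, ∂[p,q] = q − p.
The 8×24 boundary matrix has rank 7 and Smith normal form diag(1,1,1,1,1,1,1).

The boundary map ∂_2: C_2 → C_1 maps a triangle to the signed sum of its edges. For instance
  ∂[4,5,6] = [5,6] − [4,6] + [4,5],
  ∂[2,6,7] = [6,7] − [2,7] + [2,6].
This gives a 24×16 integer matrix of rank 15; reducing to Smith normal form yields diagonal entries (1,1,1,1,1,1,1,1,1,1,1,1,1,1,1).

Computing H_k = (kernel of ∂_k) / (image of ∂_{k+1}):

  H_0: rank C_0 − rank ∂_1 = 8 − 7 = 1, and the invariant factors of ∂_1 are all 1, so H_0 = Z.
  H_1: rank ker ∂_1 − rank ∂_2 = (24 − 7) − 15 = 2, and the invariant factors of ∂_2 are all 1, so H_1 = Z^2.
  H_2: rank ker ∂_2 − rank ∂_3 = (16 − 15) − 0 = 1, and there is no ∂_3, so H_2 = Z.

(K is a triangulation of the torus T^2.)

H_0 = Z,  H_1 = Z^2,  H_2 = Z.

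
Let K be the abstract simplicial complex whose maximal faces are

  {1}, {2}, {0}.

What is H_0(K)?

H_0 = Z^3.

K has 3 vertices.
rank ∂_0 = 0, rank ∂_1 = 0 ⇒ b_0 = 3 − 0 − 0 = 3. So H_0 ≅ Z^3.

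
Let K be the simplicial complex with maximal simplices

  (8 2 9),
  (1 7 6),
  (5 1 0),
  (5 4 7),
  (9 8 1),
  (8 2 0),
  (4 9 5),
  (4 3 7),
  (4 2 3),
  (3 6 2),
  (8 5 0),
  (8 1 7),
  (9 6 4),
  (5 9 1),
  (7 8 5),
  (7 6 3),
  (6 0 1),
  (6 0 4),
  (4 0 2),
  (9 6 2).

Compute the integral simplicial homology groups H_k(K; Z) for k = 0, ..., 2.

H_0 ≅ Z,  H_1 ≅ Z ⊕ Z/2,  H_2 = 0.

Take the total order 0 < 1 < 2 < 3 < 4 < 5 < 6 < 7 < 8 < 9 on the vertex set. Then K (dimension 2) consists of the simplices:

  0-simplices (10): [0], [1], [2], [3], [4], [5], [6], [7], [8], [9]
  1-simplices (30): (30 of them)
  2-simplices (20): (20 of them)

Hence C_0 ≅ Z^10, C_1 ≅ Z^30, C_2 ≅ Z^20.

The boundary map ∂_1: C_1 → C_0 sends each edge [p,q] (with p < q) to q − p. For instance
  ∂[1,8] = [8] − [1].
The 10×30 boundary matrix has rank 9 and Smith normal form diag(1,1,1,1,1,1,1,1,1).

Boundary ∂_2: C_2 → C_1 maps a triangle to the signed sum of its edges. For instance
  ∂[1,7,8] = [7,8] − [1,8] + [1,7],
  ∂[3,4,7] = [4,7] − [3,7] + [3,4].
As a 30×20 matrix over Z this has rank 20, with invariant factors (1,1,1,1,1,1,1,1,1,1,1,1,1,1,1,1,1,1,1,2).

Now H_k = ker ∂_k / im ∂_{k+1}, so:

  H_0: rank C_0 − rank ∂_1 = 10 − 9 = 1, and the invariant factors of ∂_1 are all 1, so H_0 ≅ Z.
  H_1: rank ker ∂_1 − rank ∂_2 = (30 − 9) − 20 = 1, and ∂_2 has invariant factor 2 > 1, so H_1 ≅ Z ⊕ Z/2.
  H_2: rank ker ∂_2 − rank ∂_3 = (20 − 20) − 0 = 0, and there is no ∂_3, so H_2 ≅ 0.

As a check, the Euler characteristic is 10 − 30 + 20 = 0, which agrees with 1 − 1 + 0 = 0.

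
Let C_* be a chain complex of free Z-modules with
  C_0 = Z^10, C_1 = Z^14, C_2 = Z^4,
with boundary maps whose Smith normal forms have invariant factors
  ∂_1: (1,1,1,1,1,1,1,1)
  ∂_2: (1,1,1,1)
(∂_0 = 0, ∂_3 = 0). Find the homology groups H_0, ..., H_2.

H_0 ≅ Z^2,  H_1 ≅ Z^2,  H_2 = 0.

H_0: b_0 = 10 − 0 − 8 = 2; torsion from ∂_1 factors > 1: none. So H_0 ≅ Z^2.
H_1: b_1 = 14 − 8 − 4 = 2; torsion from ∂_2 factors > 1: none. So H_1 ≅ Z^2.
H_2: b_2 = 4 − 4 − 0 = 0; torsion from ∂_3 factors > 1: none. So H_2 ≅ 0.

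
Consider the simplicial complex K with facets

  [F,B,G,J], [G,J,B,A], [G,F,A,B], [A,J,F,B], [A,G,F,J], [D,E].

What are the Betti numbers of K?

Take the total order A < B < D < E < F < G < J on the vertex set. Then K (dimension 3) consists of the simplices:

  0-simplices (7): A, B, D, E, F, G, J
  1-simplices (11): AB, AF, AG, AJ, BF, BG, BJ, DE, FG, FJ, GJ
  2-simplices (10): ABF, ABG, ABJ, AFG, AFJ, AGJ, BFG, BFJ, BGJ, FGJ
  3-simplices (5): ABFG, ABFJ, ABGJ, AFGJ, BFGJ

so the chain groups are C_0 ≅ Z^7, C_1 ≅ Z^11, C_2 ≅ Z^10, C_3 ≅ Z^5.

Boundary ∂_1: C_1 → C_0 sends each edge [p,q] (with p < q) to q − p. For instance
  ∂DE = E − D.
The 7×11 boundary matrix has rank 5 and Smith normal form diag(1,1,1,1,1).

The boundary map ∂_2: C_2 → C_1 acts by ∂[p,q,r] = [q,r] − [p,r] + [p,q]. For instance
  ∂BGJ = GJ − BJ + BG,
  ∂ABJ = BJ − AJ + AB.
This gives a 11×10 integer matrix of rank 6; reducing to Smith normal form yields diagonal entries (1,1,1,1,1,1).

∂_3: C_3 → C_2 sends each 3-simplex σ to the alternating sum Σ_i (−1)^i (σ with its i-th vertex removed). For instance
  ∂ABFJ = BFJ − AFJ + ABJ − ABF,
  ∂ABGJ = BGJ − AGJ + ABJ − ABG.
This gives a 10×5 integer matrix of rank 4; reducing to Smith normal form yields diagonal entries (1,1,1,1).

Now H_k = ker ∂_k / im ∂_{k+1}, so:

  H_0: rank C_0 − rank ∂_1 = 7 − 5 = 2, and the invariant factors of ∂_1 are all 1, so H_0 = Z^2.
  H_1: rank ker ∂_1 − rank ∂_2 = (11 − 5) − 6 = 0, and the invariant factors of ∂_2 are all 1, so H_1 = 0.
  H_2: rank ker ∂_2 − rank ∂_3 = (10 − 6) − 4 = 0, and the invariant factors of ∂_3 are all 1, so H_2 = 0.
  H_3: rank ker ∂_3 − rank ∂_4 = (5 − 4) − 0 = 1, and there is no ∂_4, so H_3 = Z.

Hence the Betti numbers are b_0 = 2, b_1 = 0, b_2 = 0, b_3 = 1.

b_0 = 2, b_1 = 0, b_2 = 0, b_3 = 1.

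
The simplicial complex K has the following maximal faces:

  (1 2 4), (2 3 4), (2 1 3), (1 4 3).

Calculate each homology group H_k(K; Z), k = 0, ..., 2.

H_0 = Z,  H_1 = 0,  H_2 = Z.

Fix the vertex order 1 < 2 < 3 < 4 and write every simplex with vertices in increasing order. Then dim K = 2 and the simplices of K are:

  0-simplices (4): [1], [2], [3], [4]
  1-simplices (6): [1,2], [1,3], [1,4], [2,3], [2,4], [3,4]
  2-simplices (4): [1,2,3], [1,2,4], [1,3,4], [2,3,4]

so the chain groups are C_0 ≅ Z^4, C_1 ≅ Z^6, C_2 ≅ Z^4.

The boundary map ∂_1: C_1 → C_0 maps an edge to its endpoints' difference, ∂[p,q] = q − p. For instance
  ∂[3,4] = [4] − [3].
As a 4×6 matrix over Z this has rank 3, with invariant factors (1,1,1).

Boundary ∂_2: C_2 → C_1 sends each 2-simplex [p,q,r] to [q,r] − [p,r] + [p,q]. For instance
  ∂[1,2,4] = [2,4] − [1,4] + [1,2],
  ∂[2,3,4] = [3,4] − [2,4] + [2,3].
The resulting 6×4 matrix has rank 3, and its Smith normal form has invariant factors (1,1,1).

From H_k ≅ ker(∂_k) / im(∂_{k+1}) we obtain:

  H_0: rank C_0 − rank ∂_1 = 4 − 3 = 1, and the invariant factors of ∂_1 are all 1, so H_0 = Z.
  H_1: rank ker ∂_1 − rank ∂_2 = (6 − 3) − 3 = 0, and the invariant factors of ∂_2 are all 1, so H_1 = 0.
  H_2: rank ker ∂_2 − rank ∂_3 = (4 − 3) − 0 = 1, and there is no ∂_3, so H_2 = Z.

As a check, the Euler characteristic is 4 − 6 + 4 = 2, which agrees with 1 − 0 + 1 = 2.
(K is a triangulation of the 2-sphere S^2.)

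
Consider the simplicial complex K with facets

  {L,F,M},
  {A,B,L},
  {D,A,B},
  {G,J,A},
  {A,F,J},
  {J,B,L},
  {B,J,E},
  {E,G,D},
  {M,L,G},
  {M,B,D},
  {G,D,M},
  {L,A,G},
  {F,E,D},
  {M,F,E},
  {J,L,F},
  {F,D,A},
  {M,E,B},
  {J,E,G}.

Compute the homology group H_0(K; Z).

H_0 ≅ Z.

We work with the vertex ordering A < B < D < E < F < G < J < L < M. The simplices of K, each written with vertices in increasing order, are:

  0-simplices (9): A, B, D, E, F, G, J, L, M
  1-simplices (27): AB, AD, AF, AG, AJ, AL, BD, BE, BJ, BL, BM, DE, DF, DG, DM, EF, EG, EJ, EM, FJ, FL, FM, GJ, GL, GM, JL, LM
  2-simplices (18): ABD, ABL, ADF, AFJ, AGJ, AGL, BDM, BEJ, BEM, BJL, DEF, DEG, DGM, EFM, EGJ, FJL, FLM, GLM

giving chain groups C_0 ≅ Z^9, C_1 ≅ Z^27, C_2 ≅ Z^18.

∂_1: C_1 → C_0 maps an edge to its endpoints' difference, ∂[p,q] = q − p. For instance
  ∂BE = E − B.
The 9×27 boundary matrix has rank 8 and Smith normal form diag(1,1,1,1,1,1,1,1).

∂_2: C_2 → C_1 maps a triangle to the signed sum of its edges. For instance
  ∂AFJ = FJ − AJ + AF,
  ∂EFM = FM − EM + EF.
As a 27×18 matrix over Z this has rank 18, with invariant factors (1,1,1,1,1,1,1,1,1,1,1,1,1,1,1,1,1,2).

Reading off H_k = ker ∂_k / im ∂_{k+1}:

  H_0: rank C_0 − rank ∂_1 = 9 − 8 = 1, and the invariant factors of ∂_1 are all 1, so H_0 ≅ Z.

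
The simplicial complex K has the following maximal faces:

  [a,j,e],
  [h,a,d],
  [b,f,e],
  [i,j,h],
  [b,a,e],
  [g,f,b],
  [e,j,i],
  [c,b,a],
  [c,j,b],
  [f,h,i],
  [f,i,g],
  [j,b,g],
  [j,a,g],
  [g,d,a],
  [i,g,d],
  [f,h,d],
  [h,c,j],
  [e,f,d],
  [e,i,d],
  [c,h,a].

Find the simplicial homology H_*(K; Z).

Fix the vertex order a < b < c < d < e < f < g < h < i < j and write every simplex with vertices in increasing order. Then dim K = 2 and the simplices of K are:

  0-simplices (10): a, b, c, d, e, f, g, h, i, j
  1-simplices (30): ab, ac, ad, ae, ag, ah, aj, bc, be, bf, bg, bj, ch, cj, de, df, dg, dh, di, ef, ei, ej, fg, fh, fi, gi, gj, hi, hj, ij
  2-simplices (20): abc, abe, ach, adg, adh, aej, agj, bcj, bef, bfg, bgj, chj, def, dei, dfh, dgi, eij, fgi, fhi, hij

Hence C_0 ≅ Z^10, C_1 ≅ Z^30, C_2 ≅ Z^20.

The boundary map ∂_1: C_1 → C_0 is given by ∂[p,q] = [q] − [p]. For instance
  ∂gj = j − g.
This gives a 10×30 integer matrix of rank 9; reducing to Smith normal form yields diagonal entries (1,1,1,1,1,1,1,1,1).

Boundary ∂_2: C_2 → C_1 acts by ∂[p,q,r] = [q,r] − [p,r] + [p,q]. For instance
  ∂hij = ij − hj + hi,
  ∂ach = ch − ah + ac.
The 30×20 boundary matrix has rank 20 and Smith normal form diag(1,1,1,1,1,1,1,1,1,1,1,1,1,1,1,1,1,1,1,2).

Reading off H_k = ker ∂_k / im ∂_{k+1}:

  H_0: rank C_0 − rank ∂_1 = 10 − 9 = 1, and the invariant factors of ∂_1 are all 1, so H_0 ≅ Z.
  H_1: rank ker ∂_1 − rank ∂_2 = (30 − 9) − 20 = 1, and ∂_2 has invariant factor 2 > 1, so H_1 ≅ Z ⊕ Z/2.
  H_2: rank ker ∂_2 − rank ∂_3 = (20 − 20) − 0 = 0, and there is no ∂_3, so H_2 ≅ 0.

H_0 = Z,  H_1 = Z ⊕ Z/2,  H_2 = 0.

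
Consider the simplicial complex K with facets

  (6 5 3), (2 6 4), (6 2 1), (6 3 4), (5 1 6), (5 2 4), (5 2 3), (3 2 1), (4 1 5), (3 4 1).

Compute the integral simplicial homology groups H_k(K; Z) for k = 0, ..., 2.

Order the vertices as 1 < 2 < 3 < 4 < 5 < 6. Listing each simplex with vertices in this order, K has dimension 2 with simplices:

  0-simplices (6): [1], [2], [3], [4], [5], [6]
  1-simplices (15): [1,2], [1,3], [1,4], [1,5], [1,6], [2,3], [2,4], [2,5], [2,6], [3,4], [3,5], [3,6], [4,5], [4,6], [5,6]
  2-simplices (10): [1,2,3], [1,2,6], [1,3,4], [1,4,5], [1,5,6], [2,3,5], [2,4,5], [2,4,6], [3,4,6], [3,5,6]

Hence C_0 ≅ Z^6, C_1 ≅ Z^15, C_2 ≅ Z^10.

Boundary ∂_1: C_1 → C_0 is given by ∂[p,q] = [q] − [p].
The resulting 6×15 matrix has rank 5, and its Smith normal form has invariant factors (1,1,1,1,1).

The boundary map ∂_2: C_2 → C_1 maps a triangle to the signed sum of its edges. For instance
  ∂[1,3,4] = [3,4] − [1,4] + [1,3],
  ∂[1,2,3] = [2,3] − [1,3] + [1,2].
The resulting 15×10 matrix has rank 10, and its Smith normal form has invariant factors (1,1,1,1,1,1,1,1,1,2).

From H_k ≅ ker(∂_k) / im(∂_{k+1}) we obtain:

  H_0: rank C_0 − rank ∂_1 = 6 − 5 = 1, and the invariant factors of ∂_1 are all 1, so H_0 ≅ Z.
  H_1: rank ker ∂_1 − rank ∂_2 = (15 − 5) − 10 = 0, and ∂_2 has invariant factor 2 > 1, so H_1 ≅ Z/2Z.
  H_2: rank ker ∂_2 − rank ∂_3 = (10 − 10) − 0 = 0, and there is no ∂_3, so H_2 ≅ 0.

H_0 = Z,  H_1 = Z/2Z,  H_2 = 0.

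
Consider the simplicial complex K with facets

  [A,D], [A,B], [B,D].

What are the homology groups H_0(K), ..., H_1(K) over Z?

Take the total order A < B < D on the vertex set. Then K (dimension 1) consists of the simplices:

  0-simplices (3): A, B, D
  1-simplices (3): AB, AD, BD

Hence C_0 ≅ Z^3, C_1 ≅ Z^3.

∂_1: C_1 → C_0 is given by ∂[p,q] = [q] − [p]. For instance
  ∂AB = B − A.
As a 3×3 matrix over Z this has rank 2, with invariant factors (1,1).

From H_k ≅ ker(∂_k) / im(∂_{k+1}) we obtain:

  H_0: rank C_0 − rank ∂_1 = 3 − 2 = 1, and the invariant factors of ∂_1 are all 1, so H_0 ≅ Z.
  H_1: rank ker ∂_1 − rank ∂_2 = (3 − 2) − 0 = 1, and there is no ∂_2, so H_1 ≅ Z.

As a check, the Euler characteristic is 3 − 3 = 0, which agrees with 1 − 1 = 0.

H_0 = Z,  H_1 = Z.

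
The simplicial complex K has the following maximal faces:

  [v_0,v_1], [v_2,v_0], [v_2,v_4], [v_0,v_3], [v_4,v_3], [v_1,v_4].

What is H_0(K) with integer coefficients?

We work with the vertex ordering v_0 < v_1 < v_2 < v_3 < v_4. The simplices of K, each written with vertices in increasing order, are:

  0-simplices (5): [v_0], [v_1], [v_2], [v_3], [v_4]
  1-simplices (6): [v_0,v_1], [v_0,v_2], [v_0,v_3], [v_1,v_4], [v_2,v_4], [v_3,v_4]

Hence C_0 ≅ Z^5, C_1 ≅ Z^6.

The boundary map ∂_1: C_1 → C_0 is given by ∂[p,q] = [q] − [p].
As a 5×6 matrix over Z this has rank 4, with invariant factors (1,1,1,1).

From H_k ≅ ker(∂_k) / im(∂_{k+1}) we obtain:

  H_0: rank C_0 − rank ∂_1 = 5 − 4 = 1, and the invariant factors of ∂_1 are all 1, so H_0 ≅ Z.

H_0 = Z.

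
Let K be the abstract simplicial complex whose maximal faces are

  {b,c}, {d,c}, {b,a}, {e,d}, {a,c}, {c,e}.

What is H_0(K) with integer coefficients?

H_0 ≅ Z.

We work with the vertex ordering a < b < c < d < e. The simplices of K, each written with vertices in increasing order, are:

  0-simplices (5): a, b, c, d, e
  1-simplices (6): ab, ac, bc, cd, ce, de

Hence C_0 ≅ Z^5, C_1 ≅ Z^6.

The boundary map ∂_1: C_1 → C_0 maps an edge to its endpoints' difference, ∂[p,q] = q − p. For instance
  ∂ce = e − c.
The resulting 5×6 matrix has rank 4, and its Smith normal form has invariant factors (1,1,1,1).

Now H_k = ker ∂_k / im ∂_{k+1}, so:

  H_0: rank C_0 − rank ∂_1 = 5 − 4 = 1, and the invariant factors of ∂_1 are all 1, so H_0 ≅ Z.

(K is a triangulation of a wedge of 2 circles.)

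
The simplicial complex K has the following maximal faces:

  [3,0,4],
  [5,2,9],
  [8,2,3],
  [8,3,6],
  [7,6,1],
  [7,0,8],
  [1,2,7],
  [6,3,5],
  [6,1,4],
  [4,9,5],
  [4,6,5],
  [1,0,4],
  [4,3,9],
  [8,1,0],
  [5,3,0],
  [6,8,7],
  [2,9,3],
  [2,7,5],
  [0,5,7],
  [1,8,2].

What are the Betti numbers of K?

b_0 = 1, b_1 = 1, b_2 = 0.

Order the vertices as 0 < 1 < 2 < 3 < 4 < 5 < 6 < 7 < 8 < 9. Listing each simplex with vertices in this order, K has dimension 2 with simplices:

  0-simplices (10): [0], [1], [2], [3], [4], [5], [6], [7], [8], [9]
  1-simplices (30): (30 of them)
  2-simplices (20): (20 of them)

so the chain groups are C_0 ≅ Z^10, C_1 ≅ Z^30, C_2 ≅ Z^20.

∂_1: C_1 → C_0 maps an edge to its endpoints' difference, ∂[p,q] = q − p. For instance
  ∂[1,6] = [6] − [1].
This gives a 10×30 integer matrix of rank 9; reducing to Smith normal form yields diagonal entries (1,1,1,1,1,1,1,1,1).

Boundary ∂_2: C_2 → C_1 acts by ∂[p,q,r] = [q,r] − [p,r] + [p,q]. For instance
  ∂[0,1,8] = [1,8] − [0,8] + [0,1],
  ∂[4,5,9] = [5,9] − [4,9] + [4,5].
This gives a 30×20 integer matrix of rank 20; reducing to Smith normal form yields diagonal entries (1,1,1,1,1,1,1,1,1,1,1,1,1,1,1,1,1,1,1,2).

Reading off H_k = ker ∂_k / im ∂_{k+1}:

  H_0: rank C_0 − rank ∂_1 = 10 − 9 = 1, and the invariant factors of ∂_1 are all 1, so H_0 ≅ Z.
  H_1: rank ker ∂_1 − rank ∂_2 = (30 − 9) − 20 = 1, and ∂_2 has invariant factor 2 > 1, so H_1 ≅ Z ⊕ Z/2.
  H_2: rank ker ∂_2 − rank ∂_3 = (20 − 20) − 0 = 0, and there is no ∂_3, so H_2 ≅ 0.

(K is a triangulation of the Klein bottle.)

Hence the Betti numbers are b_0 = 1, b_1 = 1, b_2 = 0.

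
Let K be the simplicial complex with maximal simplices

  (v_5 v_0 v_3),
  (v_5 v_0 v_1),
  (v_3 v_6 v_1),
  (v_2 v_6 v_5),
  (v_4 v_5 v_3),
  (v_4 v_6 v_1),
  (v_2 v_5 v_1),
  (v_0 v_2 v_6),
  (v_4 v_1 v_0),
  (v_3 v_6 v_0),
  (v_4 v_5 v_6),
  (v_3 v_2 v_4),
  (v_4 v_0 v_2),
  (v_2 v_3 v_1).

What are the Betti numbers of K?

Fix the vertex order v_0 < v_1 < v_2 < v_3 < v_4 < v_5 < v_6 and write every simplex with vertices in increasing order. Then dim K = 2 and the simplices of K are:

  0-simplices (7): [v_0], [v_1], [v_2], [v_3], [v_4], [v_5], [v_6]
  1-simplices (21): (21 of them)
  2-simplices (14): (14 of them)

Hence C_0 ≅ Z^7, C_1 ≅ Z^21, C_2 ≅ Z^14.

Boundary ∂_1: C_1 → C_0 sends each edge [p,q] (with p < q) to q − p.
The resulting 7×21 matrix has rank 6, and its Smith normal form has invariant factors (1,1,1,1,1,1).

The boundary map ∂_2: C_2 → C_1 maps a triangle to the signed sum of its edges. For instance
  ∂[v_1,v_4,v_6] = [v_4,v_6] − [v_1,v_6] + [v_1,v_4],
  ∂[v_0,v_2,v_6] = [v_2,v_6] − [v_0,v_6] + [v_0,v_2].
The resulting 21×14 matrix has rank 13, and its Smith normal form has invariant factors (1,1,1,1,1,1,1,1,1,1,1,1,1).

Reading off H_k = ker ∂_k / im ∂_{k+1}:

  H_0: rank C_0 − rank ∂_1 = 7 − 6 = 1, and the invariant factors of ∂_1 are all 1, so H_0 = Z.
  H_1: rank ker ∂_1 − rank ∂_2 = (21 − 6) − 13 = 2, and the invariant factors of ∂_2 are all 1, so H_1 = Z^2.
  H_2: rank ker ∂_2 − rank ∂_3 = (14 − 13) − 0 = 1, and there is no ∂_3, so H_2 = Z.

As a check, the Euler characteristic is 7 − 21 + 14 = 0, which agrees with 1 − 2 + 1 = 0.

Hence the Betti numbers are b_0 = 1, b_1 = 2, b_2 = 1.

b_0 = 1, b_1 = 2, b_2 = 1.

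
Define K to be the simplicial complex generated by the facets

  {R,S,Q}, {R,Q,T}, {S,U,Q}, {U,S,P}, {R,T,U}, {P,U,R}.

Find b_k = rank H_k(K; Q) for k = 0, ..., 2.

Take the total order P < Q < R < S < T < U on the vertex set. Then K (dimension 2) consists of the simplices:

  0-simplices (6): P, Q, R, S, T, U
  1-simplices (12): PR, PS, PU, QR, QS, QT, QU, RS, RT, RU, SU, TU
  2-simplices (6): PRU, PSU, QRS, QRT, QSU, RTU

so the chain groups are C_0 ≅ Z^6, C_1 ≅ Z^12, C_2 ≅ Z^6.

Boundary ∂_1: C_1 → C_0 sends each edge [p,q] (with p < q) to q − p.
As a 6×12 matrix over Z this has rank 5, with invariant factors (1,1,1,1,1).

Boundary ∂_2: C_2 → C_1 maps a triangle to the signed sum of its edges. For instance
  ∂PSU = SU − PU + PS,
  ∂QSU = SU − QU + QS.
This gives a 12×6 integer matrix of rank 6; reducing to Smith normal form yields diagonal entries (1,1,1,1,1,1).

Now H_k = ker ∂_k / im ∂_{k+1}, so:

  H_0: rank C_0 − rank ∂_1 = 6 − 5 = 1, and the invariant factors of ∂_1 are all 1, so H_0 ≅ Z.
  H_1: rank ker ∂_1 − rank ∂_2 = (12 − 5) − 6 = 1, and the invariant factors of ∂_2 are all 1, so H_1 ≅ Z.
  H_2: rank ker ∂_2 − rank ∂_3 = (6 − 6) − 0 = 0, and there is no ∂_3, so H_2 ≅ 0.

Hence the Betti numbers are b_0 = 1, b_1 = 1, b_2 = 0.

b_0 = 1, b_1 = 1, b_2 = 0.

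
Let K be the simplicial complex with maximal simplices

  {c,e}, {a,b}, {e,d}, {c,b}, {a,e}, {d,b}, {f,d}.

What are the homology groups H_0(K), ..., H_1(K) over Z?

We work with the vertex ordering a < b < c < d < e < f. The simplices of K, each written with vertices in increasing order, are:

  0-simplices (6): a, b, c, d, e, f
  1-simplices (7): ab, ae, bc, bd, ce, de, df

so the chain groups are C_0 ≅ Z^6, C_1 ≅ Z^7.

Boundary ∂_1: C_1 → C_0 is given by ∂[p,q] = [q] − [p]. For instance
  ∂df = f − d.
This gives a 6×7 integer matrix of rank 5; reducing to Smith normal form yields diagonal entries (1,1,1,1,1).

From H_k ≅ ker(∂_k) / im(∂_{k+1}) we obtain:

  H_0: rank C_0 − rank ∂_1 = 6 − 5 = 1, and the invariant factors of ∂_1 are all 1, so H_0 ≅ Z.
  H_1: rank ker ∂_1 − rank ∂_2 = (7 − 5) − 0 = 2, and there is no ∂_2, so H_1 ≅ Z^2.

As a check, the Euler characteristic is 6 − 7 = -1, which agrees with 1 − 2 = -1.

H_0 ≅ Z,  H_1 ≅ Z^2.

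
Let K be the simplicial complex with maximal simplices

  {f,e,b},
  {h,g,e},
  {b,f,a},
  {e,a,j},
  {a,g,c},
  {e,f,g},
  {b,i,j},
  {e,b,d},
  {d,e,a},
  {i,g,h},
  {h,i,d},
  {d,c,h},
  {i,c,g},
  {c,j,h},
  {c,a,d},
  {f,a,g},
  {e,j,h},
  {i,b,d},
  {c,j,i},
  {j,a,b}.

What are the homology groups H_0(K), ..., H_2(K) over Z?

Fix the vertex order a < b < c < d < e < f < g < h < i < j and write every simplex with vertices in increasing order. Then dim K = 2 and the simplices of K are:

  0-simplices (10): a, b, c, d, e, f, g, h, i, j
  1-simplices (30): ab, ac, ad, ae, af, ag, aj, bd, be, bf, bi, bj, cd, cg, ch, ci, cj, de, dh, di, ef, eg, eh, ej, fg, gh, gi, hi, hj, ij
  2-simplices (20): abf, abj, acd, acg, ade, aej, afg, bde, bdi, bef, bij, cdh, cgi, chj, cij, dhi, efg, egh, ehj, ghi

giving chain groups C_0 ≅ Z^10, C_1 ≅ Z^30, C_2 ≅ Z^20.

Boundary ∂_1: C_1 → C_0 is given by ∂[p,q] = [q] − [p].
As a 10×30 matrix over Z this has rank 9, with invariant factors (1,1,1,1,1,1,1,1,1).

Boundary ∂_2: C_2 → C_1 sends each 2-simplex [p,q,r] to [q,r] − [p,r] + [p,q]. For instance
  ∂dhi = hi − di + dh,
  ∂chj = hj − cj + ch.
The resulting 30×20 matrix has rank 20, and its Smith normal form has invariant factors (1,1,1,1,1,1,1,1,1,1,1,1,1,1,1,1,1,1,1,2).

Reading off H_k = ker ∂_k / im ∂_{k+1}:

  H_0: rank C_0 − rank ∂_1 = 10 − 9 = 1, and the invariant factors of ∂_1 are all 1, so H_0 ≅ Z.
  H_1: rank ker ∂_1 − rank ∂_2 = (30 − 9) − 20 = 1, and ∂_2 has invariant factor 2 > 1, so H_1 ≅ Z ⊕ Z_2.
  H_2: rank ker ∂_2 − rank ∂_3 = (20 − 20) − 0 = 0, and there is no ∂_3, so H_2 ≅ 0.

H_0 ≅ Z,  H_1 ≅ Z ⊕ Z_2,  H_2 = 0.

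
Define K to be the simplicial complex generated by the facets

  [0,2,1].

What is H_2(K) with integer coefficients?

Order the vertices as 0 < 1 < 2. Listing each simplex with vertices in this order, K has dimension 2 with simplices:

  0-simplices (3): [0], [1], [2]
  1-simplices (3): [0,1], [0,2], [1,2]
  2-simplices (1): [0,1,2]

so the chain groups are C_0 ≅ Z^3, C_1 ≅ Z^3, C_2 ≅ Z^1.

Boundary ∂_1: C_1 → C_0 sends each edge [p,q] (with p < q) to q − p.
The resulting 3×3 matrix has rank 2, and its Smith normal form has invariant factors (1,1).

The boundary map ∂_2: C_2 → C_1 acts by ∂[p,q,r] = [q,r] − [p,r] + [p,q]. For instance
  ∂[0,1,2] = [1,2] − [0,2] + [0,1].
This gives a 3×1 integer matrix of rank 1; reducing to Smith normal form yields diagonal entries (1).

Now H_k = ker ∂_k / im ∂_{k+1}, so:

  H_2: rank ker ∂_2 − rank ∂_3 = (1 − 1) − 0 = 0, and there is no ∂_3, so H_2 ≅ 0.

H_2 = 0.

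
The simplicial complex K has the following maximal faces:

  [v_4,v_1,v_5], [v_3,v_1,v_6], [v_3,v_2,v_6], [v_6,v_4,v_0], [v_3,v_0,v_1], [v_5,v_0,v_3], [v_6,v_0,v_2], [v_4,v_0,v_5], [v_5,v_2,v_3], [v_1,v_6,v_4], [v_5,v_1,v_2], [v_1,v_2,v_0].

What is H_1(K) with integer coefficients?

Take the total order v_0 < v_1 < v_2 < v_3 < v_4 < v_5 < v_6 on the vertex set. Then K (dimension 2) consists of the simplices:

  0-simplices (7): [v_0], [v_1], [v_2], [v_3], [v_4], [v_5], [v_6]
  1-simplices (18): (18 of them)
  2-simplices (12): (12 of them)

giving chain groups C_0 ≅ Z^7, C_1 ≅ Z^18, C_2 ≅ Z^12.

The boundary map ∂_1: C_1 → C_0 maps an edge to its endpoints' difference, ∂[p,q] = q − p. For instance
  ∂[v_0,v_3] = [v_3] − [v_0].
As a 7×18 matrix over Z this has rank 6, with invariant factors (1,1,1,1,1,1).

Boundary ∂_2: C_2 → C_1 maps a triangle to the signed sum of its edges. For instance
  ∂[v_0,v_1,v_2] = [v_1,v_2] − [v_0,v_2] + [v_0,v_1],
  ∂[v_2,v_3,v_6] = [v_3,v_6] − [v_2,v_6] + [v_2,v_3].
The resulting 18×12 matrix has rank 12, and its Smith normal form has invariant factors (1,1,1,1,1,1,1,1,1,1,1,2).

Reading off H_k = ker ∂_k / im ∂_{k+1}:

  H_1: rank ker ∂_1 − rank ∂_2 = (18 − 6) − 12 = 0, and ∂_2 has invariant factor 2 > 1, so H_1 = Z/2.

H_1 = Z/2.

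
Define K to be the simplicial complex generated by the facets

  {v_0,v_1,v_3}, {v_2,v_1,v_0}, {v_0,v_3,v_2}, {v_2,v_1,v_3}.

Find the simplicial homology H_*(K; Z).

We work with the vertex ordering v_0 < v_1 < v_2 < v_3. The simplices of K, each written with vertices in increasing order, are:

  0-simplices (4): [v_0], [v_1], [v_2], [v_3]
  1-simplices (6): [v_0,v_1], [v_0,v_2], [v_0,v_3], [v_1,v_2], [v_1,v_3], [v_2,v_3]
  2-simplices (4): [v_0,v_1,v_2], [v_0,v_1,v_3], [v_0,v_2,v_3], [v_1,v_2,v_3]

giving chain groups C_0 ≅ Z^4, C_1 ≅ Z^6, C_2 ≅ Z^4.

∂_1: C_1 → C_0 sends each edge [p,q] (with p < q) to q − p.
This gives a 4×6 integer matrix of rank 3; reducing to Smith normal form yields diagonal entries (1,1,1).

The boundary map ∂_2: C_2 → C_1 acts by ∂[p,q,r] = [q,r] − [p,r] + [p,q]. For instance
  ∂[v_0,v_1,v_2] = [v_1,v_2] − [v_0,v_2] + [v_0,v_1],
  ∂[v_0,v_2,v_3] = [v_2,v_3] − [v_0,v_3] + [v_0,v_2].
The 6×4 boundary matrix has rank 3 and Smith normal form diag(1,1,1).

From H_k ≅ ker(∂_k) / im(∂_{k+1}) we obtain:

  H_0: rank C_0 − rank ∂_1 = 4 − 3 = 1, and the invariant factors of ∂_1 are all 1, so H_0 ≅ Z.
  H_1: rank ker ∂_1 − rank ∂_2 = (6 − 3) − 3 = 0, and the invariant factors of ∂_2 are all 1, so H_1 ≅ 0.
  H_2: rank ker ∂_2 − rank ∂_3 = (4 − 3) − 0 = 1, and there is no ∂_3, so H_2 ≅ Z.

H_0 ≅ Z,  H_1 = 0,  H_2 ≅ Z.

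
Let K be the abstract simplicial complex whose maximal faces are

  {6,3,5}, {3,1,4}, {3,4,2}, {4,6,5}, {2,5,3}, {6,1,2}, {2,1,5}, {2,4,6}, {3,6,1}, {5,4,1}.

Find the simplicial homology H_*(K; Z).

H_0 ≅ Z,  H_1 ≅ Z/2,  H_2 = 0.

K has 6 vertices, 15 edges, 10 triangles.
rank ∂_0 = 0, rank ∂_1 = 5 ⇒ b_0 = 6 − 0 − 5 = 1; all invariant factors of ∂_1 are 1 so no torsion. So H_0 = Z.
rank ∂_1 = 5, rank ∂_2 = 10 ⇒ b_1 = 15 − 5 − 10 = 0; ∂_2 has invariant factor(s) [2] giving torsion. So H_1 = Z/2.
rank ∂_2 = 10, rank ∂_3 = 0 ⇒ b_2 = 10 − 10 − 0 = 0. So H_2 = 0.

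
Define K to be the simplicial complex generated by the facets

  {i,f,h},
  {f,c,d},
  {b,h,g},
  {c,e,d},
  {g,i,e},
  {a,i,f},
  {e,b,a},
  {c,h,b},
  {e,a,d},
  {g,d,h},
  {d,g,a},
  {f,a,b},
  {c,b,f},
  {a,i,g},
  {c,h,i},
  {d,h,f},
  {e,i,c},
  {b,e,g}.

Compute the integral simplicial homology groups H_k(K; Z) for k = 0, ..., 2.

H_0 = Z,  H_1 = Z × Z/2,  H_2 = 0.

Order the vertices as a < b < c < d < e < f < g < h < i. Listing each simplex with vertices in this order, K has dimension 2 with simplices:

  0-simplices (9): a, b, c, d, e, f, g, h, i
  1-simplices (27): ab, ad, ae, af, ag, ai, bc, be, bf, bg, bh, cd, ce, cf, ch, ci, de, df, dg, dh, eg, ei, fh, fi, gh, gi, hi
  2-simplices (18): abe, abf, ade, adg, afi, agi, bcf, bch, beg, bgh, cde, cdf, cei, chi, dfh, dgh, egi, fhi

so the chain groups are C_0 ≅ Z^9, C_1 ≅ Z^27, C_2 ≅ Z^18.

∂_1: C_1 → C_0 maps an edge to its endpoints' difference, ∂[p,q] = q − p. For instance
  ∂df = f − d.
The 9×27 boundary matrix has rank 8 and Smith normal form diag(1,1,1,1,1,1,1,1).

The boundary map ∂_2: C_2 → C_1 sends each 2-simplex [p,q,r] to [q,r] − [p,r] + [p,q]. For instance
  ∂abf = bf − af + ab,
  ∂ade = de − ae + ad.
This gives a 27×18 integer matrix of rank 18; reducing to Smith normal form yields diagonal entries (1,1,1,1,1,1,1,1,1,1,1,1,1,1,1,1,1,2).

Computing H_k = (kernel of ∂_k) / (image of ∂_{k+1}):

  H_0: rank C_0 − rank ∂_1 = 9 − 8 = 1, and the invariant factors of ∂_1 are all 1, so H_0 = Z.
  H_1: rank ker ∂_1 − rank ∂_2 = (27 − 8) − 18 = 1, and ∂_2 has invariant factor 2 > 1, so H_1 = Z × Z/2.
  H_2: rank ker ∂_2 − rank ∂_3 = (18 − 18) − 0 = 0, and there is no ∂_3, so H_2 = 0.

As a check, the Euler characteristic is 9 − 27 + 18 = 0, which agrees with 1 − 1 + 0 = 0.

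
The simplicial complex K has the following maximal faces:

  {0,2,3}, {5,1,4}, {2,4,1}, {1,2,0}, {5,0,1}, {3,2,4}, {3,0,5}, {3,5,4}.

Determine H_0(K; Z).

Take the total order 0 < 1 < 2 < 3 < 4 < 5 on the vertex set. Then K (dimension 2) consists of the simplices:

  0-simplices (6): [0], [1], [2], [3], [4], [5]
  1-simplices (12): [0,1], [0,2], [0,3], [0,5], [1,2], [1,4], [1,5], [2,3], [2,4], [3,4], [3,5], [4,5]
  2-simplices (8): [0,1,2], [0,1,5], [0,2,3], [0,3,5], [1,2,4], [1,4,5], [2,3,4], [3,4,5]

so the chain groups are C_0 ≅ Z^6, C_1 ≅ Z^12, C_2 ≅ Z^8.

Boundary ∂_1: C_1 → C_0 maps an edge to its endpoints' difference, ∂[p,q] = q − p.
The resulting 6×12 matrix has rank 5, and its Smith normal form has invariant factors (1,1,1,1,1).

∂_2: C_2 → C_1 maps a triangle to the signed sum of its edges. For instance
  ∂[2,3,4] = [3,4] − [2,4] + [2,3],
  ∂[1,4,5] = [4,5] − [1,5] + [1,4].
This gives a 12×8 integer matrix of rank 7; reducing to Smith normal form yields diagonal entries (1,1,1,1,1,1,1).

From H_k ≅ ker(∂_k) / im(∂_{k+1}) we obtain:

  H_0: rank C_0 − rank ∂_1 = 6 − 5 = 1, and the invariant factors of ∂_1 are all 1, so H_0 = Z.

(K is a triangulation of the 2-sphere S^2.)

H_0 = Z.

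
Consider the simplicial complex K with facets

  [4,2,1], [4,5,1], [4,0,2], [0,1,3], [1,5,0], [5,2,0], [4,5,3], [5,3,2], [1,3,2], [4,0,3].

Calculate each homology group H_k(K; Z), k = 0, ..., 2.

H_0 ≅ Z,  H_1 ≅ Z/2,  H_2 = 0.

Take the total order 0 < 1 < 2 < 3 < 4 < 5 on the vertex set. Then K (dimension 2) consists of the simplices:

  0-simplices (6): [0], [1], [2], [3], [4], [5]
  1-simplices (15): [0,1], [0,2], [0,3], [0,4], [0,5], [1,2], [1,3], [1,4], [1,5], [2,3], [2,4], [2,5], [3,4], [3,5], [4,5]
  2-simplices (10): [0,1,3], [0,1,5], [0,2,4], [0,2,5], [0,3,4], [1,2,3], [1,2,4], [1,4,5], [2,3,5], [3,4,5]

giving chain groups C_0 ≅ Z^6, C_1 ≅ Z^15, C_2 ≅ Z^10.

Boundary ∂_1: C_1 → C_0 maps an edge to its endpoints' difference, ∂[p,q] = q − p.
The resulting 6×15 matrix has rank 5, and its Smith normal form has invariant factors (1,1,1,1,1).

The boundary map ∂_2: C_2 → C_1 sends each 2-simplex [p,q,r] to [q,r] − [p,r] + [p,q]. For instance
  ∂[0,2,5] = [2,5] − [0,5] + [0,2],
  ∂[0,1,3] = [1,3] − [0,3] + [0,1].
The resulting 15×10 matrix has rank 10, and its Smith normal form has invariant factors (1,1,1,1,1,1,1,1,1,2).

From H_k ≅ ker(∂_k) / im(∂_{k+1}) we obtain:

  H_0: rank C_0 − rank ∂_1 = 6 − 5 = 1, and the invariant factors of ∂_1 are all 1, so H_0 ≅ Z.
  H_1: rank ker ∂_1 − rank ∂_2 = (15 − 5) − 10 = 0, and ∂_2 has invariant factor 2 > 1, so H_1 ≅ Z/2.
  H_2: rank ker ∂_2 − rank ∂_3 = (10 − 10) − 0 = 0, and there is no ∂_3, so H_2 ≅ 0.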